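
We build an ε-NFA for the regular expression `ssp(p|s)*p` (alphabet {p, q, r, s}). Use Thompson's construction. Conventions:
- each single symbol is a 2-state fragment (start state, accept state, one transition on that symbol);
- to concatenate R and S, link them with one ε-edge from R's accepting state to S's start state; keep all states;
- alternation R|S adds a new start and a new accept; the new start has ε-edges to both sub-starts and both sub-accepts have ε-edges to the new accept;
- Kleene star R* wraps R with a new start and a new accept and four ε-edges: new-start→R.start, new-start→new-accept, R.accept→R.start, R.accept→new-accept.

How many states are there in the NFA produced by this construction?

16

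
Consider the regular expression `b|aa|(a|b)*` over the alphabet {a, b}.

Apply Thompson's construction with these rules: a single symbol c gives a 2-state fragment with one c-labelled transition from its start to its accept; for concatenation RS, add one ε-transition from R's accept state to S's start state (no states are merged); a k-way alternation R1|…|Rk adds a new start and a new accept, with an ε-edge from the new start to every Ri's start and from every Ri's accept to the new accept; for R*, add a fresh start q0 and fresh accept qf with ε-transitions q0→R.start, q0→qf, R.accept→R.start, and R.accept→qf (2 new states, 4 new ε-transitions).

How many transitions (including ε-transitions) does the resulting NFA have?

Per subexpression:
Each of the 5 symbol leaves contributes 1 transition (1 symbol, 0 ε).
  aa : 3 transitions (2 symbol, 1 ε)
  a|b : 6 transitions (2 symbol, 4 ε)
  (a|b)* : 10 transitions (2 symbol, 8 ε)
  b|aa|(a|b)* : 20 transitions (5 symbol, 15 ε)

20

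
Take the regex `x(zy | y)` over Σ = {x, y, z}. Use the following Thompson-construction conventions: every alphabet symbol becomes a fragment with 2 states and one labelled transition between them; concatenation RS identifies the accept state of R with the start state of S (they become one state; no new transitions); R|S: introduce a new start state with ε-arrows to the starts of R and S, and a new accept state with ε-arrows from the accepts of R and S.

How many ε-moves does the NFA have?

4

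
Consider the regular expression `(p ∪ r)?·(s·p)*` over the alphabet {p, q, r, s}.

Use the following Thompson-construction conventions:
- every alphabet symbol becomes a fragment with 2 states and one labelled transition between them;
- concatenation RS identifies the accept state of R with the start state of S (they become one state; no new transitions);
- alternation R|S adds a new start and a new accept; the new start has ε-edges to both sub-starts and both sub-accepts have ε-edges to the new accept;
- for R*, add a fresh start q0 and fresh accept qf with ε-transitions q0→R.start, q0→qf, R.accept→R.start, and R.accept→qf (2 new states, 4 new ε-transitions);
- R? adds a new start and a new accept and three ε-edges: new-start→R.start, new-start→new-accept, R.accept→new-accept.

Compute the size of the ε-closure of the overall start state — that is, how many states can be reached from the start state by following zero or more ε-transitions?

7

Work bottom-up. For each fragment F, track |ε-closure(F.start)| and whether F's accept lies in that closure (i.e. whether F accepts ε). A single-symbol fragment has closure size 1 and does not accept ε.
  p ∪ r : new start ε-reaches every alternative's start; none of them accept ε, so the new accept is not reached: |closure| = 1 + 1 + 1 = 3
  (p ∪ r)? : new start has ε-edges to the inner start and to the new accept, so |closure| = 2 + 3 = 5
  s·p : same as the first factor's closure: |closure| = 1
  (s·p)* : |closure| = 1 (new start) + 1 (body) + 1 (new accept) = 3
  (p ∪ r)?·(s·p)* : the left operand accepts ε, so the closure extends into the next operand (the shared merged state is already counted); |closure| = 5 + (3−1) = 7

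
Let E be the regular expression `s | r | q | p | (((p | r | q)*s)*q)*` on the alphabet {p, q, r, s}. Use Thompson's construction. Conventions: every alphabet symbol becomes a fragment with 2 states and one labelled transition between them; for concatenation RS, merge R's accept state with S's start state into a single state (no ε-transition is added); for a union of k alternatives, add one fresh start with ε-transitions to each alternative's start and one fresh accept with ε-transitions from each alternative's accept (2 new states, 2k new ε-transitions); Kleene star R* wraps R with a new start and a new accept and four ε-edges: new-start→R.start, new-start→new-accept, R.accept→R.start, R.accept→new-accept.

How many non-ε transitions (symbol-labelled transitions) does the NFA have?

9

By structural recursion:
Each of the 9 symbol leaves contributes exactly 1 symbol transition.
  p | r | q : 3 symbol transitions
  (p | r | q)* : 3 symbol transitions
  (p | r | q)*s : 4 symbol transitions
  ((p | r | q)*s)* : 4 symbol transitions
  ((p | r | q)*s)*q : 5 symbol transitions
  (((p | r | q)*s)*q)* : 5 symbol transitions
  s | r | q | p | (((p | r | q)*s)*q)* : 9 symbol transitions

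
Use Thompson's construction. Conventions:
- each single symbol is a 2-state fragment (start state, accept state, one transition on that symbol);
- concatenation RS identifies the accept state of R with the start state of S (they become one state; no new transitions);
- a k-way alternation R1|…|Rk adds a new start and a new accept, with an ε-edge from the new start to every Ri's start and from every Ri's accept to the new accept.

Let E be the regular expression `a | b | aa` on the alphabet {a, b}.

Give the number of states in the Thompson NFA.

9

Bottom-up over the parse tree:
Each of the 4 symbol leaves contributes a 2-state fragment.
  aa : 3 states
  a | b | aa : 9 states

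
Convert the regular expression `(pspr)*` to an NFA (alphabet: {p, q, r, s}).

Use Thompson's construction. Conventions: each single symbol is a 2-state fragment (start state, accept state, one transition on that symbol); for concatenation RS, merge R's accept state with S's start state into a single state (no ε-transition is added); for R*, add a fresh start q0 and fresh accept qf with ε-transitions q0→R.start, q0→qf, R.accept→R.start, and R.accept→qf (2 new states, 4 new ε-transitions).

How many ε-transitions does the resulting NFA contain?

4

Building bottom-up:
Each of the 4 symbol leaves contributes 0 ε-transitions.
  pspr : 0 ε-transitions
  (pspr)* : 4 ε-transitions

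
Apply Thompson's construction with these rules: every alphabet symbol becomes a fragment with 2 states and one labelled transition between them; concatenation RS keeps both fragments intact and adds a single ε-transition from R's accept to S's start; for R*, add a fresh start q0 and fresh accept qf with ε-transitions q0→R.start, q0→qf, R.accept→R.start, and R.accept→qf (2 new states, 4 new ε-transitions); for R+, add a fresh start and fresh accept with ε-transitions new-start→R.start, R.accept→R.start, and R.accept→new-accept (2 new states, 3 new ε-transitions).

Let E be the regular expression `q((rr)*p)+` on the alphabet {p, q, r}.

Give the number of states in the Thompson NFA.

12

Bottom-up over the parse tree:
Each of the 4 symbol leaves contributes a 2-state fragment.
  rr = 4 states
  (rr)* = 6 states
  (rr)*p = 8 states
  ((rr)*p)+ = 10 states
  q((rr)*p)+ = 12 states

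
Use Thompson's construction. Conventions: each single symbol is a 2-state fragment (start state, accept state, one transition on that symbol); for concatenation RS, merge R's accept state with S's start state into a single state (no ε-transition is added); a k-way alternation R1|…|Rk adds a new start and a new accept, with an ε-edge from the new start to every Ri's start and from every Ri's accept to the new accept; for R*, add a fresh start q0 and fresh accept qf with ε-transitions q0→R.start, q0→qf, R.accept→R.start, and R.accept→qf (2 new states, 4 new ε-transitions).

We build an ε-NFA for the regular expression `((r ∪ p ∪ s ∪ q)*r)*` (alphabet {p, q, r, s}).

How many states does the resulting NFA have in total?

15

Building bottom-up:
Each of the 5 symbol leaves contributes a 2-state fragment.
  r ∪ p ∪ s ∪ q = 10 states
  (r ∪ p ∪ s ∪ q)* = 12 states
  (r ∪ p ∪ s ∪ q)*r = 13 states
  ((r ∪ p ∪ s ∪ q)*r)* = 15 states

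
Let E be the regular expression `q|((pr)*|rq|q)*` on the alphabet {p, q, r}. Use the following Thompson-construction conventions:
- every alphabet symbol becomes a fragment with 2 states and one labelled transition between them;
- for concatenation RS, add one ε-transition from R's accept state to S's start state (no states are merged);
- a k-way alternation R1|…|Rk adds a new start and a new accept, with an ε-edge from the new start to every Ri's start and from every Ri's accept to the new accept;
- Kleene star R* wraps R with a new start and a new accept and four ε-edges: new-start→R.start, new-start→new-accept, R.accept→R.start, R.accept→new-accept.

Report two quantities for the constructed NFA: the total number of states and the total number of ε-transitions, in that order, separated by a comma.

20, 20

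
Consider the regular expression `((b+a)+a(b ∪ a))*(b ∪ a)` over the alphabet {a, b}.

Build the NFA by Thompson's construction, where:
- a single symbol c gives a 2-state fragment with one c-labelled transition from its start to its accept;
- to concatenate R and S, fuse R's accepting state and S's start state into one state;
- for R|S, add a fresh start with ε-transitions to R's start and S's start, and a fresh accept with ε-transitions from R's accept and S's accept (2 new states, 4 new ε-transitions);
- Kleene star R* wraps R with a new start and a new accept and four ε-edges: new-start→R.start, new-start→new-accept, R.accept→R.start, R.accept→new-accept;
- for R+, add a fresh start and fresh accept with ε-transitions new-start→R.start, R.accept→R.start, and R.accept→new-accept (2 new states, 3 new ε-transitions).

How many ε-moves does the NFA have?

18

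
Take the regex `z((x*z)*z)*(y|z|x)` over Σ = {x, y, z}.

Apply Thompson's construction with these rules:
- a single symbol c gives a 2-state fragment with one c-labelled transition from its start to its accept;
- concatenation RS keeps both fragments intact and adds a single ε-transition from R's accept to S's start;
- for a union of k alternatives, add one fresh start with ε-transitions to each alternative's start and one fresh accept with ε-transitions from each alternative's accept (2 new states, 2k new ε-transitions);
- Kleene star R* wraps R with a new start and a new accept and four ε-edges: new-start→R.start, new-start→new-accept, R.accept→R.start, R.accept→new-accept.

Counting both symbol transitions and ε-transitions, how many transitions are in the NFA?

By structural recursion:
Each of the 7 symbol leaves contributes 1 transition (1 symbol, 0 ε).
  x* = 5 transitions (1 symbol, 4 ε)
  x*z = 7 transitions (2 symbol, 5 ε)
  (x*z)* = 11 transitions (2 symbol, 9 ε)
  (x*z)*z = 13 transitions (3 symbol, 10 ε)
  ((x*z)*z)* = 17 transitions (3 symbol, 14 ε)
  y|z|x = 9 transitions (3 symbol, 6 ε)
  z((x*z)*z)*(y|z|x) = 29 transitions (7 symbol, 22 ε)

29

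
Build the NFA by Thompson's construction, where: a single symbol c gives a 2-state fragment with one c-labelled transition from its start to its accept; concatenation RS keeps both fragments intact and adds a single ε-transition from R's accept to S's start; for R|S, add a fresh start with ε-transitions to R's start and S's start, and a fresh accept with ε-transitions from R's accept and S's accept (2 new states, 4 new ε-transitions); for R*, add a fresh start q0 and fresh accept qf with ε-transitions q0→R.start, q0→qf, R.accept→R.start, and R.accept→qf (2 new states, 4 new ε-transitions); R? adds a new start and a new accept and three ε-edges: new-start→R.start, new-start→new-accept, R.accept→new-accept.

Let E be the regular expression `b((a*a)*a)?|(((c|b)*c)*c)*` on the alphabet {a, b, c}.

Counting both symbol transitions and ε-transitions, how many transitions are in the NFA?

Per subexpression:
Each of the 8 symbol leaves contributes 1 transition (1 symbol, 0 ε).
  a* = 5 transitions (1 symbol, 4 ε)
  a*a = 7 transitions (2 symbol, 5 ε)
  (a*a)* = 11 transitions (2 symbol, 9 ε)
  (a*a)*a = 13 transitions (3 symbol, 10 ε)
  ((a*a)*a)? = 16 transitions (3 symbol, 13 ε)
  b((a*a)*a)? = 18 transitions (4 symbol, 14 ε)
  c|b = 6 transitions (2 symbol, 4 ε)
  (c|b)* = 10 transitions (2 symbol, 8 ε)
  (c|b)*c = 12 transitions (3 symbol, 9 ε)
  ((c|b)*c)* = 16 transitions (3 symbol, 13 ε)
  ((c|b)*c)*c = 18 transitions (4 symbol, 14 ε)
  (((c|b)*c)*c)* = 22 transitions (4 symbol, 18 ε)
  b((a*a)*a)?|(((c|b)*c)*c)* = 44 transitions (8 symbol, 36 ε)

44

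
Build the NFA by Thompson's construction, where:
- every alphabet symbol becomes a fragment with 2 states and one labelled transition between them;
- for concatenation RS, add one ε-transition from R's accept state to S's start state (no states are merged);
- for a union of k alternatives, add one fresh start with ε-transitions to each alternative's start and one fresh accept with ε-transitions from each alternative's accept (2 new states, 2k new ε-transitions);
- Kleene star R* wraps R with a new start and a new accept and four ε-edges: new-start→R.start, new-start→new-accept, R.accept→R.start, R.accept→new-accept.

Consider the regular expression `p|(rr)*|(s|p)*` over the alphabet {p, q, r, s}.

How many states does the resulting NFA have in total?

Recursing over subexpressions:
Each of the 5 symbol leaves contributes a 2-state fragment.
  rr — 4 states
  (rr)* — 6 states
  s|p — 6 states
  (s|p)* — 8 states
  p|(rr)*|(s|p)* — 18 states

18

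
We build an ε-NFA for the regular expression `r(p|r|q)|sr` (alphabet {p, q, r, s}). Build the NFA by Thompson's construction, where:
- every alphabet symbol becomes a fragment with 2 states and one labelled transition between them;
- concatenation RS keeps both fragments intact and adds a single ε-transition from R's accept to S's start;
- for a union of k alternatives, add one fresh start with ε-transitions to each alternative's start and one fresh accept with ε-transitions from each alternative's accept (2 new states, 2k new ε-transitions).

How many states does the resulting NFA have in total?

Bottom-up over the parse tree:
Each of the 6 symbol leaves contributes a 2-state fragment.
  p|r|q : 8 states
  r(p|r|q) : 10 states
  sr : 4 states
  r(p|r|q)|sr : 16 states

16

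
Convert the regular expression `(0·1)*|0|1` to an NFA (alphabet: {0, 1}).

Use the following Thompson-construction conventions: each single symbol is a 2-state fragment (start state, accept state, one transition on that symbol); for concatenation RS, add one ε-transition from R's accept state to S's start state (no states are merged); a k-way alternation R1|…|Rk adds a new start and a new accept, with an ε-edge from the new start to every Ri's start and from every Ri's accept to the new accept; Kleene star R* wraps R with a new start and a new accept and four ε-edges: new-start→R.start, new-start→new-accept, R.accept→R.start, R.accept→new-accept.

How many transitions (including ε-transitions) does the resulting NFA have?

15

Building bottom-up:
Each of the 4 symbol leaves contributes 1 transition (1 symbol, 0 ε).
  0·1 = 3 transitions (2 symbol, 1 ε)
  (0·1)* = 7 transitions (2 symbol, 5 ε)
  (0·1)*|0|1 = 15 transitions (4 symbol, 11 ε)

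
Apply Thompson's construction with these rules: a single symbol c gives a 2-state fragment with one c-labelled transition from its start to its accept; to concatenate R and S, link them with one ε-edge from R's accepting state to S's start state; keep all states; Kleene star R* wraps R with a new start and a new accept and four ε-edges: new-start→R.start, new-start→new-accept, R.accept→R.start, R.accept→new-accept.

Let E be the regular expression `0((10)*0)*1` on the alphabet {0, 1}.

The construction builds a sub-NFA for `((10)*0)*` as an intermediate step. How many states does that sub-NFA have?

Fragment for `((10)*0)*`:
Each of the 3 symbol leaves contributes a 2-state fragment.
  10 = 4 states
  (10)* = 6 states
  (10)*0 = 8 states
  ((10)*0)* = 10 states

10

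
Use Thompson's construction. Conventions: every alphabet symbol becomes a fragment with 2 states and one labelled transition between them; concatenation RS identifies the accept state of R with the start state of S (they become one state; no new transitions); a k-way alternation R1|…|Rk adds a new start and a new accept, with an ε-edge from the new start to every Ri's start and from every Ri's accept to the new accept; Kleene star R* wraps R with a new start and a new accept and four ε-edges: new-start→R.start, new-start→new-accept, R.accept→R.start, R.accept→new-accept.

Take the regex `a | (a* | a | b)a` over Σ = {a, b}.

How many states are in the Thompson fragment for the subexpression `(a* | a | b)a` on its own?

Fragment for `(a* | a | b)a`:
Each of the 4 symbol leaves contributes a 2-state fragment.
  a* — 4 states
  a* | a | b — 10 states
  (a* | a | b)a — 11 states

11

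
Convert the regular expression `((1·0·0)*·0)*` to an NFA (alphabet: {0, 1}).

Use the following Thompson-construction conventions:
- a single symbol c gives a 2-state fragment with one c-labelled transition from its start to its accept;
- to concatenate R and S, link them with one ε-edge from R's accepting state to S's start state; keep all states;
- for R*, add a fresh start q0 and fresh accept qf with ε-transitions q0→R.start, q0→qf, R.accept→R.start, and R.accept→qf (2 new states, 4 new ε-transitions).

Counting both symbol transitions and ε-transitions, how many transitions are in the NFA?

15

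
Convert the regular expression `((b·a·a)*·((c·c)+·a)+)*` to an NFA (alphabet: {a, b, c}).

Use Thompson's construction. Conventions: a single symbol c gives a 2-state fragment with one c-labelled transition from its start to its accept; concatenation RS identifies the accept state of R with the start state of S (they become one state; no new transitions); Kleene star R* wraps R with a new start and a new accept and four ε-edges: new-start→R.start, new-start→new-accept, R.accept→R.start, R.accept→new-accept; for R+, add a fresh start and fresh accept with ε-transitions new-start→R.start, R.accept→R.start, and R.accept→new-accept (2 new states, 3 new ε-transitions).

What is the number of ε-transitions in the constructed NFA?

14

Recursing over subexpressions:
Each of the 6 symbol leaves contributes 0 ε-transitions.
  b·a·a — 0 ε-transitions
  (b·a·a)* — 4 ε-transitions
  c·c — 0 ε-transitions
  (c·c)+ — 3 ε-transitions
  (c·c)+·a — 3 ε-transitions
  ((c·c)+·a)+ — 6 ε-transitions
  (b·a·a)*·((c·c)+·a)+ — 10 ε-transitions
  ((b·a·a)*·((c·c)+·a)+)* — 14 ε-transitions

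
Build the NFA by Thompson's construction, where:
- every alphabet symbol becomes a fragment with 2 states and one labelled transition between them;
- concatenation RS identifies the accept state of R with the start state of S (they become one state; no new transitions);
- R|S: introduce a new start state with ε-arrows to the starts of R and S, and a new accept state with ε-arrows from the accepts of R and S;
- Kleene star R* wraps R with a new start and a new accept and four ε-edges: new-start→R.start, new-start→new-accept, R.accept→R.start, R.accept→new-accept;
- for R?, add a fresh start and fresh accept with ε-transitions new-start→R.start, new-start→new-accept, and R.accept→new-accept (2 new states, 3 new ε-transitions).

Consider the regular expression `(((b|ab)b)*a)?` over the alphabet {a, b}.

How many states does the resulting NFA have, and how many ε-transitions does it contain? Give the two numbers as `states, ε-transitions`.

13, 11

Bottom-up over the parse tree:
Each of the 5 symbol leaves contributes 2 states and 0 ε-transitions.
  ab = 3 states, 0 ε-transitions
  b|ab = 7 states, 4 ε-transitions
  (b|ab)b = 8 states, 4 ε-transitions
  ((b|ab)b)* = 10 states, 8 ε-transitions
  ((b|ab)b)*a = 11 states, 8 ε-transitions
  (((b|ab)b)*a)? = 13 states, 11 ε-transitions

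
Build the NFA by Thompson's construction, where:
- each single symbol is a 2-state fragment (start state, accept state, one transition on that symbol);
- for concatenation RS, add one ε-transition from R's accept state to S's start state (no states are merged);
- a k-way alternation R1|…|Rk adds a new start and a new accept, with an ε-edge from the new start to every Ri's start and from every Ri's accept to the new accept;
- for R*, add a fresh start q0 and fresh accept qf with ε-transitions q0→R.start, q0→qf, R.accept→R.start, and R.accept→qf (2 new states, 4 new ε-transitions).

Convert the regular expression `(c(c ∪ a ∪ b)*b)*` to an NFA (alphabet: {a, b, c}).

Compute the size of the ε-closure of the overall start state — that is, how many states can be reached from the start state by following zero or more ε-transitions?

3

Work bottom-up. For each fragment F, track |ε-closure(F.start)| and whether F's accept lies in that closure (i.e. whether F accepts ε). A single-symbol fragment has closure size 1 and does not accept ε.
  c ∪ a ∪ b → new start ε-reaches every alternative's start; none of them accept ε, so the new accept is not reached: |closure| = 1 + 1 + 1 + 1 = 4
  (c ∪ a ∪ b)* → the star's fresh start ε-reaches both the body's start and the fresh accept: |closure| = 2 + 4 = 6
  c(c ∪ a ∪ b)*b → same as the first factor's closure: |closure| = 1
  (c(c ∪ a ∪ b)*b)* → new start has ε-edges to the inner start and to the new accept, so |closure| = 2 + 1 = 3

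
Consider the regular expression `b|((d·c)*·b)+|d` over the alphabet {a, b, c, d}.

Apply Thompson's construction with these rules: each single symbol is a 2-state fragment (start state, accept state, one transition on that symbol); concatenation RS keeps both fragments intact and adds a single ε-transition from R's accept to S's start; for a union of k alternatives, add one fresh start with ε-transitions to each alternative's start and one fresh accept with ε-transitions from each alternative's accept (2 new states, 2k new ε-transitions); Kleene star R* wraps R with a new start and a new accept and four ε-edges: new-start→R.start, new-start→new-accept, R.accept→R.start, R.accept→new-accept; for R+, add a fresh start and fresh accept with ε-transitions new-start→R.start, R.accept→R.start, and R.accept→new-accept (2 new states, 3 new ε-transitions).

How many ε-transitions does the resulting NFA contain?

15

By structural recursion:
Each of the 5 symbol leaves contributes 0 ε-transitions.
  d·c = 1 ε-transition
  (d·c)* = 5 ε-transitions
  (d·c)*·b = 6 ε-transitions
  ((d·c)*·b)+ = 9 ε-transitions
  b|((d·c)*·b)+|d = 15 ε-transitions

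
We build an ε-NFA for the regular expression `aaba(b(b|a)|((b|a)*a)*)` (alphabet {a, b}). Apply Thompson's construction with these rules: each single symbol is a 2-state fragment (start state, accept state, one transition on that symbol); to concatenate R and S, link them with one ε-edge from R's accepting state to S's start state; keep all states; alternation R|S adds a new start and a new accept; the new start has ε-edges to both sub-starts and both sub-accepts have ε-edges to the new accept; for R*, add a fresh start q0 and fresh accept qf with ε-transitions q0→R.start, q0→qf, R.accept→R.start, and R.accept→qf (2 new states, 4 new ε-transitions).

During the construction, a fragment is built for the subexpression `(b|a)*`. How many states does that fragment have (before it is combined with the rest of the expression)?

8

Fragment for `(b|a)*`:
Each of the 2 symbol leaves contributes a 2-state fragment.
  b|a — 6 states
  (b|a)* — 8 states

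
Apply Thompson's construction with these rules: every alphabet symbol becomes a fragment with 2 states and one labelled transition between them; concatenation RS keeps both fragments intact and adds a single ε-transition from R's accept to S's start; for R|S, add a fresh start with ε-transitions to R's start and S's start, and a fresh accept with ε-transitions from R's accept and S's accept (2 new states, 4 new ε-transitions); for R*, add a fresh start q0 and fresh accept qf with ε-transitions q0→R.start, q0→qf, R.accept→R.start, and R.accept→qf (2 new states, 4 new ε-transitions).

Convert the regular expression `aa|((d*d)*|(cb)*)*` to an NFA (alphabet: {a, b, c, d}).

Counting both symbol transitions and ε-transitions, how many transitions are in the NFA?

33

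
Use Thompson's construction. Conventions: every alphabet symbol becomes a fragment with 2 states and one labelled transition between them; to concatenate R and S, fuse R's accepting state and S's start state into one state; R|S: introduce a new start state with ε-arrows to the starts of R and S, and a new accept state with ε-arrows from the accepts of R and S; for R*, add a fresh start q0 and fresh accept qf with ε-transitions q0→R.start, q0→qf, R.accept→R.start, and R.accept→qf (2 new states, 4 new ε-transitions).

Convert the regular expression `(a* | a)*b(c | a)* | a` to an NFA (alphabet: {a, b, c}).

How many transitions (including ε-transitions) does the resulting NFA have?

30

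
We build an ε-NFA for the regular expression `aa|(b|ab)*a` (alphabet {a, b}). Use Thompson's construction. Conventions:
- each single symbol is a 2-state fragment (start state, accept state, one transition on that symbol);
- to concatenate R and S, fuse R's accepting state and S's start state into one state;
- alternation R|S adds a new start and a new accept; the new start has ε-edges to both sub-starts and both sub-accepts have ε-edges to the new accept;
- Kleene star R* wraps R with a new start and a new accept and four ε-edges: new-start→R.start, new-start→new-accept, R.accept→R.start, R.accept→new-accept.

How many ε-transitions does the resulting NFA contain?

Per subexpression:
Each of the 6 symbol leaves contributes 0 ε-transitions.
  aa = 0 ε-transitions
  ab = 0 ε-transitions
  b|ab = 4 ε-transitions
  (b|ab)* = 8 ε-transitions
  (b|ab)*a = 8 ε-transitions
  aa|(b|ab)*a = 12 ε-transitions

12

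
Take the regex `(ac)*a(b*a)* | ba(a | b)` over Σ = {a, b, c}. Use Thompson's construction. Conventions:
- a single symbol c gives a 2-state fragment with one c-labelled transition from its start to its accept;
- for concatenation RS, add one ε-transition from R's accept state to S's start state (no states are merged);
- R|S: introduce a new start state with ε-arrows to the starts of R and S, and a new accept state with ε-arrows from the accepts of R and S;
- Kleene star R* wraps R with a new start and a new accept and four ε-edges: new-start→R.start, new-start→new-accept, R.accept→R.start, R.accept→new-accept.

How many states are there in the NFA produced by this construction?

Recursing over subexpressions:
Each of the 9 symbol leaves contributes a 2-state fragment.
  ac : 4 states
  (ac)* : 6 states
  b* : 4 states
  b*a : 6 states
  (b*a)* : 8 states
  (ac)*a(b*a)* : 16 states
  a | b : 6 states
  ba(a | b) : 10 states
  (ac)*a(b*a)* | ba(a | b) : 28 states

28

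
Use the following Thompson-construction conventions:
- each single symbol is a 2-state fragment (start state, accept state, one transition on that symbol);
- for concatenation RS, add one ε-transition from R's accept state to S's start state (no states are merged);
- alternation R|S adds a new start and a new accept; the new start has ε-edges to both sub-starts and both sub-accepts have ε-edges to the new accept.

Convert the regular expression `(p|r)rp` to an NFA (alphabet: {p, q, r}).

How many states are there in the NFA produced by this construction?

10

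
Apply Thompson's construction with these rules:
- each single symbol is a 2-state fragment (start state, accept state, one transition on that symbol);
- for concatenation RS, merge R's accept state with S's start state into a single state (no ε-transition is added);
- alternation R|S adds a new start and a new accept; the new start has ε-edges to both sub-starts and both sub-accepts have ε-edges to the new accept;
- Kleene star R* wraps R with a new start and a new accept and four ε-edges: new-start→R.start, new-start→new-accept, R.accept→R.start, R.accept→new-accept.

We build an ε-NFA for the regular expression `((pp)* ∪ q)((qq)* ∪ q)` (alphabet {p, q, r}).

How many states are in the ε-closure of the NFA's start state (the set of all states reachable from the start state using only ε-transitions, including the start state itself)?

Compute the ε-closure size of each fragment's start state recursively; a symbol fragment's start has no outgoing ε-edge, so its closure is just itself (size 1).
  pp — same as the first factor's closure: |ε-closure| = 1
  (pp)* — new start has ε-edges to the inner start and to the new accept, so |ε-closure| = 2 + 1 = 3
  (pp)* ∪ q — new start ε-reaches every alternative's start; at least one alternative accepts ε, so the union's new accept is reached too: |ε-closure| = 1 + 3 + 1 + 1 = 6
  qq — same as the first factor's closure: |ε-closure| = 1
  (qq)* — |ε-closure| = 1 (new start) + 1 (body) + 1 (new accept) = 3
  (qq)* ∪ q — new start ε-reaches every alternative's start; at least one alternative accepts ε, so the union's new accept is reached too: |ε-closure| = 1 + 3 + 1 + 1 = 6
  ((pp)* ∪ q)((qq)* ∪ q) — |ε-closure| = 6 + (6−1) = 11 (closure spills across the concat boundary because the left factor accepts ε)

11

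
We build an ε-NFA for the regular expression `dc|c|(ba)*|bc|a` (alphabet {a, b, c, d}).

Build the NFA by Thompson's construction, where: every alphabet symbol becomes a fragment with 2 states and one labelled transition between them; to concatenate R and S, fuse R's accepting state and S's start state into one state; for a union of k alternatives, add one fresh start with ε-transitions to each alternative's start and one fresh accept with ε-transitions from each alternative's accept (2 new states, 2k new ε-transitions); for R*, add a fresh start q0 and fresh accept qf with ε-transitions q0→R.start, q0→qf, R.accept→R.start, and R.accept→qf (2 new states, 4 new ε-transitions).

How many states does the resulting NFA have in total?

Recursing over subexpressions:
Each of the 8 symbol leaves contributes a 2-state fragment.
  dc — 3 states
  ba — 3 states
  (ba)* — 5 states
  bc — 3 states
  dc|c|(ba)*|bc|a — 17 states

17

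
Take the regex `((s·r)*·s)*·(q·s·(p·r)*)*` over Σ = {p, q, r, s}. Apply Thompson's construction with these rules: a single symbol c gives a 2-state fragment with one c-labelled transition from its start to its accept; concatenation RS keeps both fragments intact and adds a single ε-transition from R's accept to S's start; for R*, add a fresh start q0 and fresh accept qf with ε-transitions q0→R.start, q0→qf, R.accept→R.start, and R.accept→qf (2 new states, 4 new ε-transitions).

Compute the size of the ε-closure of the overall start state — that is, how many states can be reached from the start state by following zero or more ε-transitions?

9

Compute the ε-closure size of each fragment's start state recursively; a symbol fragment's start has no outgoing ε-edge, so its closure is just itself (size 1).
  s·r — same as the first factor's closure: |ε-closure| = 1
  (s·r)* — |ε-closure| = 1 (new start) + 1 (body) + 1 (new accept) = 3
  (s·r)*·s — the left operand accepts ε, so the closure extends into the next operand (via the concat ε-link); |ε-closure| = 3 + 1 = 4
  ((s·r)*·s)* — new start has ε-edges to the inner start and to the new accept, so |ε-closure| = 2 + 4 = 6
  p·r — |ε-closure| equals the left operand's closure size = 1 (its accept is not ε-reachable, so the closure stops there)
  (p·r)* — |ε-closure| = 1 (new start) + 1 (body) + 1 (new accept) = 3
  q·s·(p·r)* — same as the first factor's closure: |ε-closure| = 1
  (q·s·(p·r)*)* — the star's fresh start ε-reaches both the body's start and the fresh accept: |ε-closure| = 2 + 1 = 3
  ((s·r)*·s)*·(q·s·(p·r)*)* — the left operand accepts ε, so the closure extends into the next operand (via the concat ε-link); |ε-closure| = 6 + 3 = 9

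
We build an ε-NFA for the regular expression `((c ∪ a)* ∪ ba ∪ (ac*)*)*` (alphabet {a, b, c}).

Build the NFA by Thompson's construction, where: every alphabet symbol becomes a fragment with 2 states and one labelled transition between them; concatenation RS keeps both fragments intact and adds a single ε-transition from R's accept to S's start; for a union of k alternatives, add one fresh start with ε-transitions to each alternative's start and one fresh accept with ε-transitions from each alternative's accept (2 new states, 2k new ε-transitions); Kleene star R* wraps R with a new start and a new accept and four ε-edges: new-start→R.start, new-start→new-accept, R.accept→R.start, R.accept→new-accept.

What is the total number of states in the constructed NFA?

24

Bottom-up over the parse tree:
Each of the 6 symbol leaves contributes a 2-state fragment.
  c ∪ a — 6 states
  (c ∪ a)* — 8 states
  ba — 4 states
  c* — 4 states
  ac* — 6 states
  (ac*)* — 8 states
  (c ∪ a)* ∪ ba ∪ (ac*)* — 22 states
  ((c ∪ a)* ∪ ba ∪ (ac*)*)* — 24 states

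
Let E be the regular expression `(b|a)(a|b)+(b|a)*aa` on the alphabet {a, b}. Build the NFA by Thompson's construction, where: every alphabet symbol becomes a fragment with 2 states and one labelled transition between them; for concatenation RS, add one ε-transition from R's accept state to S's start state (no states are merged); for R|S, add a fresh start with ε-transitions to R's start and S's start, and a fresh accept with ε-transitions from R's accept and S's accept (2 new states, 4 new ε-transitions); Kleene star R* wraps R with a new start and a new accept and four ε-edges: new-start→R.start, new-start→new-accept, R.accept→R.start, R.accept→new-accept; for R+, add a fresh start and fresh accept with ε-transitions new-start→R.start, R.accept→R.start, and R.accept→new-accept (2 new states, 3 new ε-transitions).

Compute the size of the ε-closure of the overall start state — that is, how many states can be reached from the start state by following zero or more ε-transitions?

Work bottom-up. For each fragment F, track |ε-closure(F.start)| and whether F's accept lies in that closure (i.e. whether F accepts ε). A single-symbol fragment has closure size 1 and does not accept ε.
  b|a — new start ε-reaches every alternative's start; none of them accept ε, so the new accept is not reached: C = 1 + 1 + 1 = 3
  a|b — new start ε-reaches every alternative's start; none of them accept ε, so the new accept is not reached: C = 1 + 1 + 1 = 3
  (a|b)+ — C = 1 + 3 = 4 (the body doesn't accept ε, so the new accept is not reached)
  b|a — C = 1 + 1 + 1 = 3 (the new accept is not ε-reachable since no branch accepts ε)
  (b|a)* — the star's fresh start ε-reaches both the body's start and the fresh accept: C = 2 + 3 = 5
  (b|a)(a|b)+(b|a)*aa — same as the first factor's closure: C = 3

3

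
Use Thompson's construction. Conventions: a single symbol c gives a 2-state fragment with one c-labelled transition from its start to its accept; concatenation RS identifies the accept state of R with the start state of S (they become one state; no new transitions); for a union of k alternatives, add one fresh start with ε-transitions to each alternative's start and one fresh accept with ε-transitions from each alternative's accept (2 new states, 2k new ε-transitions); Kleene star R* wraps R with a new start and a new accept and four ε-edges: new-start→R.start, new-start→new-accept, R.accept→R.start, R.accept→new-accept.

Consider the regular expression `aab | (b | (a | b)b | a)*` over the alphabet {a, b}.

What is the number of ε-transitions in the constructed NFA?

18

Building bottom-up:
Each of the 8 symbol leaves contributes 0 ε-transitions.
  aab : 0 ε-transitions
  a | b : 4 ε-transitions
  (a | b)b : 4 ε-transitions
  b | (a | b)b | a : 10 ε-transitions
  (b | (a | b)b | a)* : 14 ε-transitions
  aab | (b | (a | b)b | a)* : 18 ε-transitions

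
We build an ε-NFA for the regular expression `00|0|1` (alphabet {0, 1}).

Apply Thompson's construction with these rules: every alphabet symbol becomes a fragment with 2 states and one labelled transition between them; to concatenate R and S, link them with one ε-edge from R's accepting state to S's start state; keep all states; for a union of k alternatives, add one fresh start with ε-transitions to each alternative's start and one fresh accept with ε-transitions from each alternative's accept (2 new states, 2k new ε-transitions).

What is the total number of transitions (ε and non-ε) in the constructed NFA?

11

By structural recursion:
Each of the 4 symbol leaves contributes 1 transition (1 symbol, 0 ε).
  00 = 3 transitions (2 symbol, 1 ε)
  00|0|1 = 11 transitions (4 symbol, 7 ε)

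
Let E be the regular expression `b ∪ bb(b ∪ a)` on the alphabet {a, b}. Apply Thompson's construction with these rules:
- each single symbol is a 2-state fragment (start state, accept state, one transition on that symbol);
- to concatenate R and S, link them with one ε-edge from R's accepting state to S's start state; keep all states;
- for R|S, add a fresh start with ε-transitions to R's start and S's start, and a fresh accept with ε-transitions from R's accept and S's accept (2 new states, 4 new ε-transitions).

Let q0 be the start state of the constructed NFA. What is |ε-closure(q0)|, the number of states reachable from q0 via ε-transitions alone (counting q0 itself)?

3

Compute the ε-closure size of each fragment's start state recursively; a symbol fragment's start has no outgoing ε-edge, so its closure is just itself (size 1).
  b ∪ a → new start ε-reaches every alternative's start; none of them accept ε, so the new accept is not reached: C = 1 + 1 + 1 = 3
  bb(b ∪ a) → C equals the left operand's closure size = 1 (its accept is not ε-reachable, so the closure stops there)
  b ∪ bb(b ∪ a) → C = 1 + 1 + 1 = 3 (the new accept is not ε-reachable since no branch accepts ε)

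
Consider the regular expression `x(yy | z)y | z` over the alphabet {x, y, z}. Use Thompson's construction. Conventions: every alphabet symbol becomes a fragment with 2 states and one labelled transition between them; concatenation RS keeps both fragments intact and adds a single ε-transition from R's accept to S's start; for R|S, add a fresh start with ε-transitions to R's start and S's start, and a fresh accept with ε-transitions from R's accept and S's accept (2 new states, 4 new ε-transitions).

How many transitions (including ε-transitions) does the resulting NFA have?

17

Recursing over subexpressions:
Each of the 6 symbol leaves contributes 1 transition (1 symbol, 0 ε).
  yy — 3 transitions (2 symbol, 1 ε)
  yy | z — 8 transitions (3 symbol, 5 ε)
  x(yy | z)y — 12 transitions (5 symbol, 7 ε)
  x(yy | z)y | z — 17 transitions (6 symbol, 11 ε)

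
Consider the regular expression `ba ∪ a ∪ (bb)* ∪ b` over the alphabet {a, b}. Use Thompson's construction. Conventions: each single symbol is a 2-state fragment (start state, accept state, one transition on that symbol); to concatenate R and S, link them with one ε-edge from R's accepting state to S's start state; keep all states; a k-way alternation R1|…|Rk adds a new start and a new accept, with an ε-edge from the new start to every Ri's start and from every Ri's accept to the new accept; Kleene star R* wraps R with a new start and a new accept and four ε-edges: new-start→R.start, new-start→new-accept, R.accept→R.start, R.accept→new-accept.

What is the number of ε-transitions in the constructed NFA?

14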